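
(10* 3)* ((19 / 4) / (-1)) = -285 / 2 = -142.50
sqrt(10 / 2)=2.24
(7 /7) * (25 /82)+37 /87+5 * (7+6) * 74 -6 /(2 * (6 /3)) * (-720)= 42024469 /7134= 5890.73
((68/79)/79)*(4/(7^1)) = 272/43687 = 0.01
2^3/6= 4/3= 1.33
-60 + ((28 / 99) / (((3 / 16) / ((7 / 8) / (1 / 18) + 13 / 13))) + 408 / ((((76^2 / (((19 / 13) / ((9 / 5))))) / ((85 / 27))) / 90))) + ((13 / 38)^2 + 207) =1051685845 / 5575284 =188.63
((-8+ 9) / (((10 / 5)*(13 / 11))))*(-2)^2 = 22 / 13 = 1.69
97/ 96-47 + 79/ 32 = -2089/ 48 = -43.52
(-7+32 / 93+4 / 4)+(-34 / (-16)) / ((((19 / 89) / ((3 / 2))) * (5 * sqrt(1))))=-2.67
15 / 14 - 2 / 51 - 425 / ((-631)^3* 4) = 370327308859 / 358770135948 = 1.03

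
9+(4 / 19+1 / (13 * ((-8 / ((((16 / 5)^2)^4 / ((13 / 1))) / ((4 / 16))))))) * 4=-150863835373 / 1254296875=-120.28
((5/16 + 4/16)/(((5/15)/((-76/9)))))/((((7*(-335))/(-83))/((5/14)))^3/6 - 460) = -97775577/562995194752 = -0.00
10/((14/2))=10/7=1.43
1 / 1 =1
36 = 36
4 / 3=1.33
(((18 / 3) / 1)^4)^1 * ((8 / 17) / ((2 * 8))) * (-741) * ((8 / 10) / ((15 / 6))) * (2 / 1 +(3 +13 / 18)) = -21981024 / 425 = -51720.06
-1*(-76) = 76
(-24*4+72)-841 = -865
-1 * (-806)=806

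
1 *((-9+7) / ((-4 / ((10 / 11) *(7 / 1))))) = 35 / 11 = 3.18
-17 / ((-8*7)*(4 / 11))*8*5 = 935 / 28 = 33.39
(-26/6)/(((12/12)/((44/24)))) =-7.94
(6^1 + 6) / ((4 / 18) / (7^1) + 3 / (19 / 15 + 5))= 71064 / 3023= 23.51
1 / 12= 0.08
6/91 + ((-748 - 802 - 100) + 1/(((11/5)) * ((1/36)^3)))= 19576896/1001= 19557.34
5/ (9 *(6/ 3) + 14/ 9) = 45/ 176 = 0.26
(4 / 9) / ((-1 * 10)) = -2 / 45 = -0.04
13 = 13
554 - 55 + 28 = 527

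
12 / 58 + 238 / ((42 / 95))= 46853 / 87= 538.54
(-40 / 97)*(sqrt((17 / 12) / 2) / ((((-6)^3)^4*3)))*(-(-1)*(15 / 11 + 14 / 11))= -145*sqrt(102) / 10451820386304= -0.00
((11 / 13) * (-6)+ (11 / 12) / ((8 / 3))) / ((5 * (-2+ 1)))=1969 / 2080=0.95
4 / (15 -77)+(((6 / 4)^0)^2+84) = 2633 / 31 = 84.94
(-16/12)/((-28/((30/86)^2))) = 75/12943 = 0.01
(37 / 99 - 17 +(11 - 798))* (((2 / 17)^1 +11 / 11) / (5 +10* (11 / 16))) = -636472 / 8415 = -75.64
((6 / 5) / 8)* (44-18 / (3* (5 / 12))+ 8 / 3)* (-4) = -484 / 25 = -19.36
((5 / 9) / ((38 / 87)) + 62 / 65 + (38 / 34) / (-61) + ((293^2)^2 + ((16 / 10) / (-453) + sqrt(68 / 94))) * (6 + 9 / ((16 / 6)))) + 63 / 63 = 75 * sqrt(1598) / 376 + 320682795494415838309 / 4641238680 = 69094226270.52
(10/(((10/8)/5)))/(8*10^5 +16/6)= 0.00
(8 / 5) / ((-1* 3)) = -8 / 15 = -0.53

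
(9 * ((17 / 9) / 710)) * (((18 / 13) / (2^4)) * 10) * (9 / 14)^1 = 1377 / 103376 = 0.01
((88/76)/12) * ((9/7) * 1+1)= 88/399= 0.22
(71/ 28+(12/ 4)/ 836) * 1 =3715/ 1463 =2.54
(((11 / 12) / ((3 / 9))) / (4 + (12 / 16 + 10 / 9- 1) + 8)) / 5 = 99 / 2315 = 0.04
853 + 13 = 866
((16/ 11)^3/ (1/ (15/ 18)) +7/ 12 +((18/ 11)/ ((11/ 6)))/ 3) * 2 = 18343/ 2662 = 6.89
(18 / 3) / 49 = 6 / 49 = 0.12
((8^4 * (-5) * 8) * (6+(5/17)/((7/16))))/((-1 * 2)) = 65044480/119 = 546592.27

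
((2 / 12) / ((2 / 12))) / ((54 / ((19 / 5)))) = 19 / 270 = 0.07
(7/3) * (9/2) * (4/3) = 14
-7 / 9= -0.78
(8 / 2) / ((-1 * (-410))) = 2 / 205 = 0.01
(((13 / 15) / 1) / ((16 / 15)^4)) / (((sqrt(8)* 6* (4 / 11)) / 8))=160875* sqrt(2) / 262144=0.87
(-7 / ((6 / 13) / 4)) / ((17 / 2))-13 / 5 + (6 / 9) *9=-953 / 255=-3.74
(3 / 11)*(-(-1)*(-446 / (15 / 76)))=-33896 / 55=-616.29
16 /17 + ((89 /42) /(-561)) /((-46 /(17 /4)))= 4081897 /4335408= 0.94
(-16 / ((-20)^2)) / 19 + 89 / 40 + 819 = 3120647 / 3800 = 821.22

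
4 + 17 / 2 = 25 / 2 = 12.50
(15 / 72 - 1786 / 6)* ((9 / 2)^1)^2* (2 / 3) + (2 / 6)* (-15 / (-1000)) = -1606273 / 400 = -4015.68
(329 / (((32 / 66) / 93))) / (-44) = -91791 / 64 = -1434.23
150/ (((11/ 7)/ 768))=806400/ 11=73309.09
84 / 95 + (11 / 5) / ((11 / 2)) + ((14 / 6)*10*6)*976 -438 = 12939312 / 95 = 136203.28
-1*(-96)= 96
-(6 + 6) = -12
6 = 6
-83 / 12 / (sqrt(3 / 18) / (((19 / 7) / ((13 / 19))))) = -67.21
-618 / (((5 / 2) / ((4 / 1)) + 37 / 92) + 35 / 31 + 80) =-3525072 / 468619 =-7.52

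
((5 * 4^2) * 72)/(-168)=-240/7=-34.29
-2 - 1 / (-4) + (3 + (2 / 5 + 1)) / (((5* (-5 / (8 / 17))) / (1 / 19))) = -1.75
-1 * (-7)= 7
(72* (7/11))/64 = 63/88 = 0.72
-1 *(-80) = 80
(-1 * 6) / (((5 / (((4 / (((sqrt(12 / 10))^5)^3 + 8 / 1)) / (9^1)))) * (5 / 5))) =-6103515625 / 69512813223 + 182250000 * sqrt(30) / 23170937741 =-0.04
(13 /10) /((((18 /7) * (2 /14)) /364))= 57967 /45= 1288.16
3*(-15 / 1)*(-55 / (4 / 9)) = 5568.75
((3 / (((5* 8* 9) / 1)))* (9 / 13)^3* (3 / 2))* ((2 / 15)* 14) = 1701 / 219700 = 0.01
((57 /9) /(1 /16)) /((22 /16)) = 2432 /33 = 73.70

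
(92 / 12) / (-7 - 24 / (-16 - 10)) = -299 / 237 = -1.26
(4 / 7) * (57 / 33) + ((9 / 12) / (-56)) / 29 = 70495 / 71456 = 0.99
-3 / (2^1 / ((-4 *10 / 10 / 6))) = 1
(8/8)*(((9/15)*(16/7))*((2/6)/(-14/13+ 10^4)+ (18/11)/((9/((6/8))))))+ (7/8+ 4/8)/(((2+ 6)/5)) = 335157547/320285504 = 1.05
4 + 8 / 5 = 28 / 5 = 5.60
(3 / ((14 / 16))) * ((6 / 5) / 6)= 24 / 35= 0.69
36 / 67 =0.54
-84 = -84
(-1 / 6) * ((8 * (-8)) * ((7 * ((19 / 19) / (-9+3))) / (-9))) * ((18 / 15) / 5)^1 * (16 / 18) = 1792 / 6075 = 0.29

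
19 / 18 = 1.06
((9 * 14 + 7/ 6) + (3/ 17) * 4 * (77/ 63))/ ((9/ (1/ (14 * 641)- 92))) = -1197955757/ 915348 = -1308.74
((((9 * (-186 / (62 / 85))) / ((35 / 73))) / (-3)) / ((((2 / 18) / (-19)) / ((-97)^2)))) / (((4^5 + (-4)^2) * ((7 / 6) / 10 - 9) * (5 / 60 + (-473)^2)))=1.24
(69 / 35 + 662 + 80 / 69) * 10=3212582 / 483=6651.31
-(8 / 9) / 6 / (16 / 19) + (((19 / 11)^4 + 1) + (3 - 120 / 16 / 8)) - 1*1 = 68231087 / 6324912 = 10.79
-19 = -19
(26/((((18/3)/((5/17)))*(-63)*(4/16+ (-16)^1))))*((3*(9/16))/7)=65/209916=0.00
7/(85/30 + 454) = 0.02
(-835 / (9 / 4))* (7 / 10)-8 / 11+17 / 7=-258.08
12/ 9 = 4/ 3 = 1.33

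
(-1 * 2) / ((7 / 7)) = -2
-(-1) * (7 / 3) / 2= 7 / 6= 1.17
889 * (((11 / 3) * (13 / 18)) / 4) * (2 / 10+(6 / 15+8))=5466461 / 1080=5061.54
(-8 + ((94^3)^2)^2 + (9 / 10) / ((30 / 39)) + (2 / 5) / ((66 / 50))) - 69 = 1570537038887036142367699561 / 3300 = 475920314814253376475060.50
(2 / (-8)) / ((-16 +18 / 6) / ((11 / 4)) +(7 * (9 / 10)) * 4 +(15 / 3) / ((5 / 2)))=-55 / 4944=-0.01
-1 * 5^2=-25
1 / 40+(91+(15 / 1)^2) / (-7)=-12633 / 280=-45.12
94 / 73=1.29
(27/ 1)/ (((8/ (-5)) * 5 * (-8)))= 27/ 64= 0.42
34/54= 17/27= 0.63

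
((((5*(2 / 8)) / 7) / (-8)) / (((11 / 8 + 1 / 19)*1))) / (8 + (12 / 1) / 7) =-95 / 59024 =-0.00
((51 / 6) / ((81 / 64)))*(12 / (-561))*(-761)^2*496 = -36767234048 / 891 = -41265133.61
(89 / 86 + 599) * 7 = 4200.24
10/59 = 0.17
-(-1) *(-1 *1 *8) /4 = -2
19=19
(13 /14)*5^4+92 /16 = 586.11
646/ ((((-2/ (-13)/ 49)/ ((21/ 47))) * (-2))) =-4320771/ 94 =-45965.65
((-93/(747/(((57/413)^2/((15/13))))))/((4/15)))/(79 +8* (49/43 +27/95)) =-594298055/6969942625548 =-0.00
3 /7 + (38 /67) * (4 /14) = 277 /469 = 0.59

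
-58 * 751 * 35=-1524530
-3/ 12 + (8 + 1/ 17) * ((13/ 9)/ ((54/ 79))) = 277267/ 16524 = 16.78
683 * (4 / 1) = 2732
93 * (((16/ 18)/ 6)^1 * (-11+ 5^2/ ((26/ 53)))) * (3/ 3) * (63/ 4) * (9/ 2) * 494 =38554173/ 2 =19277086.50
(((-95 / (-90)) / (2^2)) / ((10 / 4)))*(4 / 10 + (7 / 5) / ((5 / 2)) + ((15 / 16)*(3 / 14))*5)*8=69673 / 42000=1.66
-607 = -607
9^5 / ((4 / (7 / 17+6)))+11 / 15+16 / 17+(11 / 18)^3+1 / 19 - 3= 94651.03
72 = 72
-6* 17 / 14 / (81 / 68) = -6.12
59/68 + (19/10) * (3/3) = 941/340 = 2.77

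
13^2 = 169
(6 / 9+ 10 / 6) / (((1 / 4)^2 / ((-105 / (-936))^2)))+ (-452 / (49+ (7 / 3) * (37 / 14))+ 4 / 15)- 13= -617942059 / 30207060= -20.46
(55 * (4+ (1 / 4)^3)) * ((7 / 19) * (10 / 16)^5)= 309203125 / 39845888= 7.76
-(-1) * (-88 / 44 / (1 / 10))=-20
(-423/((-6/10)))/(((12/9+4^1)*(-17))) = -2115/272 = -7.78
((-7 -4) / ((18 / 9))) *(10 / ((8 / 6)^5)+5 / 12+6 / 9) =-58399 / 3072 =-19.01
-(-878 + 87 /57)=16653 /19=876.47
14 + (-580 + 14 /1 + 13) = -539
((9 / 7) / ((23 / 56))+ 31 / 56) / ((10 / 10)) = 3.68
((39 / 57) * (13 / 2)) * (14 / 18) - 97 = -31991 / 342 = -93.54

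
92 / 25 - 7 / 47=4149 / 1175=3.53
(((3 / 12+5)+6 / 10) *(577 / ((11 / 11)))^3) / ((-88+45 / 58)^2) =18902066947101 / 127967405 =147710.01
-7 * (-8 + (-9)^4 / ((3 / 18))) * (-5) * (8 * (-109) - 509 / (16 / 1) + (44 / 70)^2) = -348455679099 / 280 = -1244484568.21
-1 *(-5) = 5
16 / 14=8 / 7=1.14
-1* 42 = -42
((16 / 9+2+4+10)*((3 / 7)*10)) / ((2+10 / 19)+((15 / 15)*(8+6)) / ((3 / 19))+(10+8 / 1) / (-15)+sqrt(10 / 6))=556928000 / 657684529-14440000*sqrt(15) / 4603791703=0.83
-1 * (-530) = 530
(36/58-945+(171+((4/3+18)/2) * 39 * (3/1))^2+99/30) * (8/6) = 327557498/145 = 2259017.23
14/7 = 2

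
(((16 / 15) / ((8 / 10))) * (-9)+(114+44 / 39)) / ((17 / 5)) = 20110 / 663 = 30.33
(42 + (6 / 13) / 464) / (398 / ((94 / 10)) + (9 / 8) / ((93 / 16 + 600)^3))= 602449848734344425 / 607318544366735344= 0.99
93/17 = 5.47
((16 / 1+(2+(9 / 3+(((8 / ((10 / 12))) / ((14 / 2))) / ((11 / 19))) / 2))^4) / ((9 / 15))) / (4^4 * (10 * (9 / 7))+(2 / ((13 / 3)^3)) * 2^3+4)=71382544328064437 / 95446946854297500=0.75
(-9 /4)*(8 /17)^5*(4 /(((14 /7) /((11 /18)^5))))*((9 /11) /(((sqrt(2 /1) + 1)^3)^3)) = 10442195456 /1035075753-7383749120*sqrt(2) /1035075753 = -0.00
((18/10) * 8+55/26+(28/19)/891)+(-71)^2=11130431773/2200770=5057.52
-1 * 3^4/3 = -27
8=8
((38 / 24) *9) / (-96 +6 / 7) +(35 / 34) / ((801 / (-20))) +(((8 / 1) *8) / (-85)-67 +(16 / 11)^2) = -160486439219 / 2438532360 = -65.81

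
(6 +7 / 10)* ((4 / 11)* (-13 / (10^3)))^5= -24876631 / 1572763671875000000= -0.00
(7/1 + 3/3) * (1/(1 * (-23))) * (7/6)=-28/69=-0.41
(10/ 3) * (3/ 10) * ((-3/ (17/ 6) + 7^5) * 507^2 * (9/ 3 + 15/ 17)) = 4846984319034/ 289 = 16771572038.18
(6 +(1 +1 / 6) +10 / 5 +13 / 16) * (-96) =-958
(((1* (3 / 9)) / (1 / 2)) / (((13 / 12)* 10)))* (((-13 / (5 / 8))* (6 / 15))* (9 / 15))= -192 / 625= -0.31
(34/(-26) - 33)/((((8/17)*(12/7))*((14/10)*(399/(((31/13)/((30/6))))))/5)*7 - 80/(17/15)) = -587605/21447816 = -0.03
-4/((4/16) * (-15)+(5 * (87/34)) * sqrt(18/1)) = -15776 * sqrt(2)/301315-4624/903945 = -0.08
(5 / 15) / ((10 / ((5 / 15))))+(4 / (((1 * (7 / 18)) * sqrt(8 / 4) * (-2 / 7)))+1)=-24.44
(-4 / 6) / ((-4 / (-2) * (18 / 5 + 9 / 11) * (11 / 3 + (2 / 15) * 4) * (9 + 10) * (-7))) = 275 / 2036097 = 0.00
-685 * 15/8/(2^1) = -10275/16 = -642.19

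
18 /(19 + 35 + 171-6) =0.08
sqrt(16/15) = 4 *sqrt(15)/15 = 1.03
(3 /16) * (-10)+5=25 /8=3.12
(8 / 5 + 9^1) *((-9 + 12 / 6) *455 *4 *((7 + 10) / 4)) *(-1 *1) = 573937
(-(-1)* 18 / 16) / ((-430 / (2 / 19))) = -9 / 32680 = -0.00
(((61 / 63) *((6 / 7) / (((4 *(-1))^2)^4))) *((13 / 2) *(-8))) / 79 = -793 / 95133696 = -0.00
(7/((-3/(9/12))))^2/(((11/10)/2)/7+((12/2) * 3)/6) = 1715/1724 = 0.99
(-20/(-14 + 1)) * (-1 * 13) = -20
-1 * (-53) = 53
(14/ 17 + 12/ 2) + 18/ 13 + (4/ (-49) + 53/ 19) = 2245975/ 205751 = 10.92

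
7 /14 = 0.50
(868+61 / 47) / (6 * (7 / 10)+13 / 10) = 81714 / 517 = 158.05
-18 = -18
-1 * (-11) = 11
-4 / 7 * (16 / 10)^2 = -256 / 175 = -1.46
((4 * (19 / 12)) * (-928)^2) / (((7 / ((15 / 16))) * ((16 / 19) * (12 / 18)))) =9108030 / 7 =1301147.14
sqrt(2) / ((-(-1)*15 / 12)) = 1.13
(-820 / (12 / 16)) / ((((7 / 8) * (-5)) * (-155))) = -5248 / 3255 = -1.61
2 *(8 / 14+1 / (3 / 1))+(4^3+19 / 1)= 1781 / 21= 84.81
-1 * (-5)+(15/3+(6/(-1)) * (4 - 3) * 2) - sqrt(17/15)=-3.06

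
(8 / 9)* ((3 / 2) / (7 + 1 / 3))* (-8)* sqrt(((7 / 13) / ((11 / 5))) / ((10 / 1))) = -8* sqrt(2002) / 1573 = -0.23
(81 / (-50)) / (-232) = 81 / 11600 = 0.01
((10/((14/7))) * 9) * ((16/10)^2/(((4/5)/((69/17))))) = 9936/17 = 584.47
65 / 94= 0.69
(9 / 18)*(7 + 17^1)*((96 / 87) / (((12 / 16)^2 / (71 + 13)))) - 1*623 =39277 / 29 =1354.38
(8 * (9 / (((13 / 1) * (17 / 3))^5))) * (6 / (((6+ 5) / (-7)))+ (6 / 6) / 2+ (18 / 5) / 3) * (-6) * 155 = 379120824 / 5799012616111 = 0.00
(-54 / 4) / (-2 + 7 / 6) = 81 / 5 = 16.20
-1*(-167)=167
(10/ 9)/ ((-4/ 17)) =-4.72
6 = 6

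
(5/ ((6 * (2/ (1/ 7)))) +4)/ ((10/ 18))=1023/ 140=7.31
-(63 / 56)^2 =-81 / 64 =-1.27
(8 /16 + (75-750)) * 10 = -6745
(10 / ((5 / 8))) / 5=16 / 5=3.20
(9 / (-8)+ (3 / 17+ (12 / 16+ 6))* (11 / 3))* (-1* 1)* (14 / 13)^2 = -161749 / 5746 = -28.15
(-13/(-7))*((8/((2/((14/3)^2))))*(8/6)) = 5824/27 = 215.70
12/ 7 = 1.71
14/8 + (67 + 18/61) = 16847/244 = 69.05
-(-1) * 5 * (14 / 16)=35 / 8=4.38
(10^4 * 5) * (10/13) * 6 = 3000000/13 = 230769.23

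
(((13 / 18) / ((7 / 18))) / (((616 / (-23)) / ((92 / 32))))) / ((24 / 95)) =-653315 / 827904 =-0.79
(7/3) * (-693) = -1617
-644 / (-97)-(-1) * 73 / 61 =46365 / 5917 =7.84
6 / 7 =0.86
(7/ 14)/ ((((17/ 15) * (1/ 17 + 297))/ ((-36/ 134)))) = -27/ 67670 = -0.00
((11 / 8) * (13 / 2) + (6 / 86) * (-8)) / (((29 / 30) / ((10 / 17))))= 432375 / 84796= 5.10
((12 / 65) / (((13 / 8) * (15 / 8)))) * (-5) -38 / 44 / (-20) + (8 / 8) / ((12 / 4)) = 16409 / 223080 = 0.07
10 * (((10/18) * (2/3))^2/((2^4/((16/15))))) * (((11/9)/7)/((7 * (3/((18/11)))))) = 400/321489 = 0.00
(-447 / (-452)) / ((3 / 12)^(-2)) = 447 / 7232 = 0.06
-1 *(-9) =9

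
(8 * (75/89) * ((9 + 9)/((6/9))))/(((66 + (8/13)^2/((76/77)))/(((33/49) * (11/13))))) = 66023100/42253729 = 1.56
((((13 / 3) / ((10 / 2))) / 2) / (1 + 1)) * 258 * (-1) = -559 / 10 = -55.90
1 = 1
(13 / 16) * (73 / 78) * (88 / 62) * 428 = 85921 / 186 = 461.94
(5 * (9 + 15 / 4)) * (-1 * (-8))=510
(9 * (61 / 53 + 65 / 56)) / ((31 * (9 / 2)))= 6861 / 46004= 0.15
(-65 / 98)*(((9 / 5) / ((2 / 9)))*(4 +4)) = -2106 / 49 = -42.98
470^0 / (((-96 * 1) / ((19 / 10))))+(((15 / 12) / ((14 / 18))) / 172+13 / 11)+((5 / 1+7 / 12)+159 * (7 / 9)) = 414552151 / 3178560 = 130.42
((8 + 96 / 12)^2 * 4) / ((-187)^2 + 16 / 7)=7168 / 244799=0.03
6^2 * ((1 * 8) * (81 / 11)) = 2120.73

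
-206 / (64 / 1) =-103 / 32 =-3.22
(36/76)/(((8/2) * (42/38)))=3/28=0.11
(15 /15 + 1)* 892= 1784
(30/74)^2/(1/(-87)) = -19575/1369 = -14.30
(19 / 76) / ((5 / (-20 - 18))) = -19 / 10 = -1.90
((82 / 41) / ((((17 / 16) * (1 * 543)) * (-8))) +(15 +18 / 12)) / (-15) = -60923 / 55386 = -1.10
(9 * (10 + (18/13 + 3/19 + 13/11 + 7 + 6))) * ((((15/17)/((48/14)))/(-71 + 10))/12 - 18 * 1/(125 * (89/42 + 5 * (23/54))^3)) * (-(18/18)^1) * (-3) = -9034944347961402633/5835458998958732000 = -1.55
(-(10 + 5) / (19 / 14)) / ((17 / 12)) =-2520 / 323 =-7.80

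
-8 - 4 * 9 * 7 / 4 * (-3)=181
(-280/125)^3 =-175616/15625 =-11.24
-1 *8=-8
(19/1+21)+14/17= 694/17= 40.82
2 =2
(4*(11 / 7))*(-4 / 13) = -1.93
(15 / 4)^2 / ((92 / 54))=6075 / 736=8.25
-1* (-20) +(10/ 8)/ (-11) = 875/ 44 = 19.89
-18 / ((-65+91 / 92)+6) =184 / 593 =0.31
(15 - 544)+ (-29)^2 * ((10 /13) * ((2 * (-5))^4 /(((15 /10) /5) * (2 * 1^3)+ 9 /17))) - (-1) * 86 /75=5584250968 /975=5727436.89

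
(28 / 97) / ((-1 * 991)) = -28 / 96127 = -0.00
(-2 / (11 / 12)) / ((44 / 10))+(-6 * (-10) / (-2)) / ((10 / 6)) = -2238 / 121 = -18.50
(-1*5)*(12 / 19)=-60 / 19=-3.16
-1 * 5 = -5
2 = 2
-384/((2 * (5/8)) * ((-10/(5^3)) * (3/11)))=14080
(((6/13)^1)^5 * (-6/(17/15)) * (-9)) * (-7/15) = -2939328/6311981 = -0.47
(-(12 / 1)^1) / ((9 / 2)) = -8 / 3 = -2.67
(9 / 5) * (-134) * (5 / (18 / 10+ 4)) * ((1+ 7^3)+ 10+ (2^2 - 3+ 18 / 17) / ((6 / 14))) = -1268310 / 17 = -74606.47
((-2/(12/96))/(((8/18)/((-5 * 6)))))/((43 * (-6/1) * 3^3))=-20/129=-0.16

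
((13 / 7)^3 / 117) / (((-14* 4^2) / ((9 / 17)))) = -169 / 1306144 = -0.00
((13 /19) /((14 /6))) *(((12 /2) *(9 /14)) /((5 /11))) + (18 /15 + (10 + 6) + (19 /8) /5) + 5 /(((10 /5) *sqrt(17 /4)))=5 *sqrt(17) /17 + 750881 /37240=21.38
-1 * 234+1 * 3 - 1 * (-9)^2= -312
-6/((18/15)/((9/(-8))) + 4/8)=10.59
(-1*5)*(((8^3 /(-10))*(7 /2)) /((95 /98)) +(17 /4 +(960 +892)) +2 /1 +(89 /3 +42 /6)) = -9747329 /1140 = -8550.29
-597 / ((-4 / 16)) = 2388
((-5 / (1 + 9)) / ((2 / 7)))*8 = -14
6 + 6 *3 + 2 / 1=26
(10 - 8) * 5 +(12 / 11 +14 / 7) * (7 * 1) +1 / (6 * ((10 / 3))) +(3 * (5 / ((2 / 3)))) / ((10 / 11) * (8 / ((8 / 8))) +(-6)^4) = 49995353 / 1576960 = 31.70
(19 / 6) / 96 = 19 / 576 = 0.03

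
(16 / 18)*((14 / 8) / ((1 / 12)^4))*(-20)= -645120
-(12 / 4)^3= -27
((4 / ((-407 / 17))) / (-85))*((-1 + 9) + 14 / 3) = 152 / 6105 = 0.02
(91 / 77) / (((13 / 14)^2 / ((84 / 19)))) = 16464 / 2717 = 6.06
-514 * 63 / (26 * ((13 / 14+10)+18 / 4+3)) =-37779 / 559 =-67.58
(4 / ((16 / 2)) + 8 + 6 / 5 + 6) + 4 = 197 / 10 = 19.70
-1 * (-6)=6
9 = 9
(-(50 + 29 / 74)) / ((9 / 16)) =-9944 / 111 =-89.59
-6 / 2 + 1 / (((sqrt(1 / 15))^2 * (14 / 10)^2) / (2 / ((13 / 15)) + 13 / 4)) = 100731 / 2548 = 39.53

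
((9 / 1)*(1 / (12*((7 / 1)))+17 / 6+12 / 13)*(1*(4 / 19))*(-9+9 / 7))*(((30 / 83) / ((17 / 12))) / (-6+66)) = -3999780 / 17077333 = -0.23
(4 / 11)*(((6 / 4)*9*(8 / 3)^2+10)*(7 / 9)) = 2968 / 99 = 29.98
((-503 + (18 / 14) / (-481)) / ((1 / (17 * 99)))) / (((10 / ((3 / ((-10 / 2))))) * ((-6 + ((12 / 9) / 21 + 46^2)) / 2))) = 48.14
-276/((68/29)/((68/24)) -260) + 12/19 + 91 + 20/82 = 136040688/1463741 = 92.94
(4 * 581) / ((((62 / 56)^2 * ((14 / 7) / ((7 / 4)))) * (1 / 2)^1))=3188528 / 961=3317.93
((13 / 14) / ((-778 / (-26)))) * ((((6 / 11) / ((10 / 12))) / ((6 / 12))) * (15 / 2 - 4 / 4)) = 39546 / 149765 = 0.26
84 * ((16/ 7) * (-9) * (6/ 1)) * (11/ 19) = -114048/ 19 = -6002.53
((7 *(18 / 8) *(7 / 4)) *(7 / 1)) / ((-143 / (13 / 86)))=-3087 / 15136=-0.20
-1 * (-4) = 4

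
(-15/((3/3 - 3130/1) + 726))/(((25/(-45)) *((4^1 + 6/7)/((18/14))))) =-9/3026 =-0.00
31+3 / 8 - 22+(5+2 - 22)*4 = -405 / 8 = -50.62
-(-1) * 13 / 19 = 13 / 19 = 0.68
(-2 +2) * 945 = 0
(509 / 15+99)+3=2039 / 15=135.93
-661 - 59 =-720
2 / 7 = 0.29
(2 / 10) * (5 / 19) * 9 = 9 / 19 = 0.47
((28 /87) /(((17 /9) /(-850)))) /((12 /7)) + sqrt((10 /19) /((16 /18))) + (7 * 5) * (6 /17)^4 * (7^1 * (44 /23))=-4301252830 /55708507 + 3 * sqrt(95) /38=-76.44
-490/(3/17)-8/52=-108296/39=-2776.82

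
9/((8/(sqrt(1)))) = 9/8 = 1.12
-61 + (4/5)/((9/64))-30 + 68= -779/45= -17.31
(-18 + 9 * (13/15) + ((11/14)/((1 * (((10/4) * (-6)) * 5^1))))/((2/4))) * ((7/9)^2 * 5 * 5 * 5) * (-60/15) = 751240/243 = 3091.52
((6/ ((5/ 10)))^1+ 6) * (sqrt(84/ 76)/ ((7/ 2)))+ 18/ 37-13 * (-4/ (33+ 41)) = 44/ 37+ 36 * sqrt(399)/ 133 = 6.60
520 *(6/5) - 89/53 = 32983/53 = 622.32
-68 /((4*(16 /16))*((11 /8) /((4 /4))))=-136 /11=-12.36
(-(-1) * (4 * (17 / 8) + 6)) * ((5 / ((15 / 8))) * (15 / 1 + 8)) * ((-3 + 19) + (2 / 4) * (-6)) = 34684 / 3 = 11561.33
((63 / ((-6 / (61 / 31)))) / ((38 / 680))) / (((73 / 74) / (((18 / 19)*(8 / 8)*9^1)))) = -2610626760 / 816943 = -3195.60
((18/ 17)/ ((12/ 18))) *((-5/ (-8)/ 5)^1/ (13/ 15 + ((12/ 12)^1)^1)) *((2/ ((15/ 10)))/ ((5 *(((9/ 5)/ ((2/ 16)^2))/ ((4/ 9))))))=5/ 45696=0.00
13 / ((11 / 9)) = 117 / 11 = 10.64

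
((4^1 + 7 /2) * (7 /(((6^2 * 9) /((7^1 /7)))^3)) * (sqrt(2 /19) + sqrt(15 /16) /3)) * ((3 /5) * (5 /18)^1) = 35 * sqrt(15) /1632586752 + 35 * sqrt(38) /2584929024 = 0.00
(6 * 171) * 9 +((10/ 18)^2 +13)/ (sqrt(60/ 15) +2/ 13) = 1496909/ 162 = 9240.18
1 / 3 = 0.33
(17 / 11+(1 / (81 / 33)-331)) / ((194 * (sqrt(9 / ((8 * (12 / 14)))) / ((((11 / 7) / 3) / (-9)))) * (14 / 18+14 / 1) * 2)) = 13961 * sqrt(21) / 21944601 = 0.00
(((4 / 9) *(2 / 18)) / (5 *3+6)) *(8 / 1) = 32 / 1701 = 0.02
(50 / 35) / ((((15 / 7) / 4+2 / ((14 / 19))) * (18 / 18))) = 40 / 91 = 0.44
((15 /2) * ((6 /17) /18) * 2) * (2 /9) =10 /153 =0.07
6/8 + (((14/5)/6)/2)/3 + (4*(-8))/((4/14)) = -20011/180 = -111.17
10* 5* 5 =250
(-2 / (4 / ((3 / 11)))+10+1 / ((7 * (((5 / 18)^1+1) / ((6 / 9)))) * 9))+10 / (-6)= 29063 / 3542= 8.21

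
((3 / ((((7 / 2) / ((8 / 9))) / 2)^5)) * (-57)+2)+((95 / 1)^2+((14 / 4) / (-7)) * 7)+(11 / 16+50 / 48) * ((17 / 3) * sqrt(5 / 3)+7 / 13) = 1411 * sqrt(15) / 432+206854552906441 / 22936311216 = 9031.30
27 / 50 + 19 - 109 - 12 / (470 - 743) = -406843 / 4550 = -89.42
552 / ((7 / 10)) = 5520 / 7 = 788.57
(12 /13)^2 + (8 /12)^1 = 770 /507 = 1.52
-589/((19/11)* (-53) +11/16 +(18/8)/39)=1347632/207751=6.49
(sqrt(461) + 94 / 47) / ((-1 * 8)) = -sqrt(461) / 8 - 1 / 4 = -2.93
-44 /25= -1.76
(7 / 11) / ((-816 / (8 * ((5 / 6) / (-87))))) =35 / 585684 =0.00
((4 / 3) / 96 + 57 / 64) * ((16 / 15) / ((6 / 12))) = 521 / 270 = 1.93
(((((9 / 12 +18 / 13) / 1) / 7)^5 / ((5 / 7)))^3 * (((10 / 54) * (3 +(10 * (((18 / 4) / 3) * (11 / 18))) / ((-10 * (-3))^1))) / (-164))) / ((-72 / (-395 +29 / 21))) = -51237622624614177202170654793851 / 49903438866815173251402516734443048140800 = -0.00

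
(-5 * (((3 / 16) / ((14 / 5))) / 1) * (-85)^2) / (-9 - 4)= 541875 / 2912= 186.08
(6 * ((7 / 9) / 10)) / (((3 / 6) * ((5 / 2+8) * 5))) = 4 / 225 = 0.02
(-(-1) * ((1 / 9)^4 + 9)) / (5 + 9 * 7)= 0.13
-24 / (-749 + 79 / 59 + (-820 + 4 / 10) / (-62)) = 73160 / 2238823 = 0.03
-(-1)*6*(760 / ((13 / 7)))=31920 / 13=2455.38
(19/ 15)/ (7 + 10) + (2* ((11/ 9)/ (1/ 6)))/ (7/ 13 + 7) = 25241/ 12495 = 2.02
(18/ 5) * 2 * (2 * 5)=72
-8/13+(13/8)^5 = 4564665/425984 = 10.72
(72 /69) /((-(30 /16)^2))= -512 /1725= -0.30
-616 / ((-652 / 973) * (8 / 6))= 224763 / 326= 689.46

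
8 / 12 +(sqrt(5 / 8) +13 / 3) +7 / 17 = sqrt(10) / 4 +92 / 17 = 6.20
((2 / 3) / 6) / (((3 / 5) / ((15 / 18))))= 25 / 162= 0.15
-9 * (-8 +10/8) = 243/4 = 60.75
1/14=0.07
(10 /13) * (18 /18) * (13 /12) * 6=5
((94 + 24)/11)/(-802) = -59/4411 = -0.01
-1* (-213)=213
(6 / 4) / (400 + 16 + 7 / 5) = 15 / 4174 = 0.00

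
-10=-10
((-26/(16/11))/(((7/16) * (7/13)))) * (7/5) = -3718/35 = -106.23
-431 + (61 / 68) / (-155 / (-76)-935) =-519522094 / 1205385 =-431.00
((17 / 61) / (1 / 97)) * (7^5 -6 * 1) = 27704849 / 61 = 454177.85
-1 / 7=-0.14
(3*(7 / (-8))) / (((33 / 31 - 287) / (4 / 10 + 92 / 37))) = 173817 / 6559360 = 0.03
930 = 930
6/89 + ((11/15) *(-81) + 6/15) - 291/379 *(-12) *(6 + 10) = 2984753/33731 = 88.49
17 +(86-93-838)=-828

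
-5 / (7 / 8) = -40 / 7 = -5.71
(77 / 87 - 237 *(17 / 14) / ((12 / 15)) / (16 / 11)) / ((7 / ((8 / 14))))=-19209773 / 954912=-20.12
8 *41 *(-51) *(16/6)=-44608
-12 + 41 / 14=-127 / 14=-9.07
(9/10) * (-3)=-27/10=-2.70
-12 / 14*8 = -48 / 7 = -6.86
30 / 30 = 1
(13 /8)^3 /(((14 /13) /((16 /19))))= 28561 /8512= 3.36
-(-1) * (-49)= -49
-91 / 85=-1.07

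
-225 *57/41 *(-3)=38475/41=938.41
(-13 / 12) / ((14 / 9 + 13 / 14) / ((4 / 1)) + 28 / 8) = -546 / 2077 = -0.26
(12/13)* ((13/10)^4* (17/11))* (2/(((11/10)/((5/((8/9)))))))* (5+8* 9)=7058961/2200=3208.62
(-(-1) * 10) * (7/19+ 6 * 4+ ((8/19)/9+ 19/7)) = 324740/1197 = 271.29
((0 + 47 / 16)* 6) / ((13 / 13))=141 / 8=17.62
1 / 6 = 0.17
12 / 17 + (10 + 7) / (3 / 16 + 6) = 5812 / 1683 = 3.45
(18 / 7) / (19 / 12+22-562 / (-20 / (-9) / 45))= -0.00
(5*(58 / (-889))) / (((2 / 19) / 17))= -46835 / 889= -52.68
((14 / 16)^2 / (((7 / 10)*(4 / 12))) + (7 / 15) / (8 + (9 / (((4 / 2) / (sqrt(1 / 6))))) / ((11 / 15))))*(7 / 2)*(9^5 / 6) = 4121531738037 / 35761280 - 31827411*sqrt(6) / 111754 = 114553.62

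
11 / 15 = 0.73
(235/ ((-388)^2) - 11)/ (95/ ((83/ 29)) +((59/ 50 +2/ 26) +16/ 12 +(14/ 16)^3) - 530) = 4287727610400/ 192408697003493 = 0.02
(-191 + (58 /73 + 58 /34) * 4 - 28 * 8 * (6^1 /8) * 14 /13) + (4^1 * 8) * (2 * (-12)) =-18229023 /16133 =-1129.92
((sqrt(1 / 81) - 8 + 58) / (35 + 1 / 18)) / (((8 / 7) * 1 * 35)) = 451 / 12620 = 0.04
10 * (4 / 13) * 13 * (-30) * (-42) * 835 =42084000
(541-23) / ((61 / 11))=5698 / 61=93.41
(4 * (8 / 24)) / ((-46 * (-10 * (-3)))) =-0.00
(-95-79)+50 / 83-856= -85440 / 83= -1029.40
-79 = -79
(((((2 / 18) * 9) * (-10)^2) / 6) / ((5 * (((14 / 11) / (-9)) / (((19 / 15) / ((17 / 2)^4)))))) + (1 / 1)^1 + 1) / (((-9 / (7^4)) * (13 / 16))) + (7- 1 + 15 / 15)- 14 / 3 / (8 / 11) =-8524044389 / 13029276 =-654.22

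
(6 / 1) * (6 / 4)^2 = 27 / 2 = 13.50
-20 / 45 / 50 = -2 / 225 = -0.01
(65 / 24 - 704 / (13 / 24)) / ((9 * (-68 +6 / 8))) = 404659 / 188838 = 2.14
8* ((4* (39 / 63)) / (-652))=-104 / 3423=-0.03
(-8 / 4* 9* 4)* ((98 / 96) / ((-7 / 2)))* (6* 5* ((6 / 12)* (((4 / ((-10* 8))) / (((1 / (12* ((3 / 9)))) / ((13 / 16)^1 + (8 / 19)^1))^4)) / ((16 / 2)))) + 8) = -1066494551199 / 1067589632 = -998.97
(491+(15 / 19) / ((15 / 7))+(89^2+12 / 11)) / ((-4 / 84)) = -176682.65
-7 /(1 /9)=-63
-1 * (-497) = 497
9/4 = 2.25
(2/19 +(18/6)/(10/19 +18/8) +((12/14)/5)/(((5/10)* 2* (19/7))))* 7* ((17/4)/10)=744821/200450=3.72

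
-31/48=-0.65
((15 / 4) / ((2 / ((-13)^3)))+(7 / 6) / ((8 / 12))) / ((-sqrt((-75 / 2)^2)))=32941 / 300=109.80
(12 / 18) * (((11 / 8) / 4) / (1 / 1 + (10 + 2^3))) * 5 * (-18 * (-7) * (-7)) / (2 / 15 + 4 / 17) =-2061675 / 14288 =-144.29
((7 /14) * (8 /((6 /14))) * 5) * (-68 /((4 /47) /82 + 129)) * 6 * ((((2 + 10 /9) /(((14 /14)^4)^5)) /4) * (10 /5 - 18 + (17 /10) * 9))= 179781392 /2237265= 80.36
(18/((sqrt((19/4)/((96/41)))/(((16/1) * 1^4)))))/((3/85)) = 65280 * sqrt(4674)/779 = 5729.11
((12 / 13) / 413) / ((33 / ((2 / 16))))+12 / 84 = 16875 / 118118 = 0.14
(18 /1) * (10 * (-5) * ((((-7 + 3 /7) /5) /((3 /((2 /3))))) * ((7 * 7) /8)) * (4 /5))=1288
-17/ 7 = -2.43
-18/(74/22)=-198/37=-5.35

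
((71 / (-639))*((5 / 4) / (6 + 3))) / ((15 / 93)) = -31 / 324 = -0.10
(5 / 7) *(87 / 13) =435 / 91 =4.78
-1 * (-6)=6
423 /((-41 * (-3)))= 141 /41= 3.44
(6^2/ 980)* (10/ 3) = 6/ 49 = 0.12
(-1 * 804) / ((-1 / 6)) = 4824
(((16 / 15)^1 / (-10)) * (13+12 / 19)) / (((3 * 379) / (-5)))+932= 302012012 / 324045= 932.01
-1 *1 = -1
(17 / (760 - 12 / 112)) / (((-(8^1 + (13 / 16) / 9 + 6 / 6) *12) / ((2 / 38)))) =-48 / 4446893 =-0.00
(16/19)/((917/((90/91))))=1440/1585493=0.00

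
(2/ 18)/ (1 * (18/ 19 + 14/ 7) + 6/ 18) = 19/ 561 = 0.03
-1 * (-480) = 480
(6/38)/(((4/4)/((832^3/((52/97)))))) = 3222994944/19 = 169631312.84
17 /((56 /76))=323 /14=23.07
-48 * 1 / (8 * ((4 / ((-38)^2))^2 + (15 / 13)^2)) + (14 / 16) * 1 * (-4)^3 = -887099779 / 14661197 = -60.51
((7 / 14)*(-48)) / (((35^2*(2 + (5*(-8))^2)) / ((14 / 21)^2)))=-16 / 2943675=-0.00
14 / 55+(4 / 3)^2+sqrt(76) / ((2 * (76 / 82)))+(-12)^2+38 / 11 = 41 * sqrt(19) / 38+73996 / 495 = 154.19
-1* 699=-699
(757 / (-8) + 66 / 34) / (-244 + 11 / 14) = 0.38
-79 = -79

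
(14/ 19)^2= 0.54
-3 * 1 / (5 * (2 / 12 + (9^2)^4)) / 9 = -2 / 1291401635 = -0.00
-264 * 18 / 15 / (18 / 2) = -176 / 5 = -35.20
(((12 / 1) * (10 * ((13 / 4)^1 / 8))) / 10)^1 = 39 / 8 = 4.88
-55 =-55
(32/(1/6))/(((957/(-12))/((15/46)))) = -5760/7337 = -0.79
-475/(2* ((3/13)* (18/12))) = -6175/9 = -686.11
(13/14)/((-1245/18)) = -39/2905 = -0.01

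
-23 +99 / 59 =-1258 / 59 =-21.32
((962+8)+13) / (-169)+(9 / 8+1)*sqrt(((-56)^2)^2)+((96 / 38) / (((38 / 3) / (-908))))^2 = 868951102337 / 22024249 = 39454.29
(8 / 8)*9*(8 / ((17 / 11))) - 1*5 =707 / 17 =41.59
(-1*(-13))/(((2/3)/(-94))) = -1833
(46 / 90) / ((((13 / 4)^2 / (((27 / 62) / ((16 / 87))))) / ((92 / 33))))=92046 / 288145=0.32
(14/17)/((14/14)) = 14/17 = 0.82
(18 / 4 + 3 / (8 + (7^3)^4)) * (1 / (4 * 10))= 41523861629 / 369100992240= 0.11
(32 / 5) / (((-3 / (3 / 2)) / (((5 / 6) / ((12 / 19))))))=-38 / 9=-4.22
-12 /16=-3 /4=-0.75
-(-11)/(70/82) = 451/35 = 12.89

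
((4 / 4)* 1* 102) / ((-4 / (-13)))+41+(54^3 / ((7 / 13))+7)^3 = 17156752168157520417 / 686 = 25009842810725248.42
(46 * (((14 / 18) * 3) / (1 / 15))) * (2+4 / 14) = 3680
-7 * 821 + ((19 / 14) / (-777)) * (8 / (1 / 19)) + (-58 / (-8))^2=-495575833 / 87024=-5694.70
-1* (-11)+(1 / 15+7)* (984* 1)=34823 / 5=6964.60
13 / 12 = 1.08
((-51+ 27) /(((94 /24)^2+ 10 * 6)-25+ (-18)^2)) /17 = -3456 /916385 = -0.00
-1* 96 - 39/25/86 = -206439/2150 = -96.02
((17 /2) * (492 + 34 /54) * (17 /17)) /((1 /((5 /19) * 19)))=1130585 /54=20936.76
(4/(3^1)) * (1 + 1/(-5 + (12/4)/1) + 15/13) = 86/39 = 2.21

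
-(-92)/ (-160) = -23/ 40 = -0.58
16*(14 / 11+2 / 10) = 23.56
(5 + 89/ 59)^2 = 147456/ 3481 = 42.36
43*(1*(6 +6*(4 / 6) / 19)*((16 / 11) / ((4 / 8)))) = 162368 / 209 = 776.88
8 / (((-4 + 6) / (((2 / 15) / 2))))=4 / 15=0.27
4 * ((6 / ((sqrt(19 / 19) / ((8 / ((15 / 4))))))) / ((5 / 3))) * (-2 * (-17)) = 1044.48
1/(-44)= -1/44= -0.02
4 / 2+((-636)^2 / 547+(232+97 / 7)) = 3780517 / 3829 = 987.34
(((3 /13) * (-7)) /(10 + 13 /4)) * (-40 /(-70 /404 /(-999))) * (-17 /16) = -20583396 /689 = -29874.30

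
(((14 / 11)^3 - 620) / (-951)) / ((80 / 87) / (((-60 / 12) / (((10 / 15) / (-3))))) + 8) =53666559 / 664113098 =0.08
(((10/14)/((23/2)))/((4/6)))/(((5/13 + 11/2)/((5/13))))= 50/8211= 0.01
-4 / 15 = -0.27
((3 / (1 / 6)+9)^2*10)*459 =3346110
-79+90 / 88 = -3431 / 44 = -77.98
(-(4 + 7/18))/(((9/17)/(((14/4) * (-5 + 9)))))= -9401/81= -116.06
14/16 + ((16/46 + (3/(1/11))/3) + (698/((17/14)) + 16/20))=9193917/15640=587.85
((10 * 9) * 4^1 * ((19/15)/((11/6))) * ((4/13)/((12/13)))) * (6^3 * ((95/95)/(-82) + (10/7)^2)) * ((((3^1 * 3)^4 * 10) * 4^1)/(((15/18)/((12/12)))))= 22985188881408/2009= 11441109448.19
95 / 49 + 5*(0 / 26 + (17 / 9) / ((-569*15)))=1458652 / 752787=1.94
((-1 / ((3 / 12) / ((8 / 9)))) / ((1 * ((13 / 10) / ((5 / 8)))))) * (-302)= 60400 / 117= 516.24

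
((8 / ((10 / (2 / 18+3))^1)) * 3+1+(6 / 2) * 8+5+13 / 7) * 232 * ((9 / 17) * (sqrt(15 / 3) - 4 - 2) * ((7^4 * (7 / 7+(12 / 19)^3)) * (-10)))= 101571286084128 / 116603 - 16928547680688 * sqrt(5) / 116603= 546451658.27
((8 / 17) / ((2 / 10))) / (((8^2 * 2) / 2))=5 / 136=0.04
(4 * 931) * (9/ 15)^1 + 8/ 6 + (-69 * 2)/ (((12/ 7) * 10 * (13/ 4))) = 87097/ 39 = 2233.26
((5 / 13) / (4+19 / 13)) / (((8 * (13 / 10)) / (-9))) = -225 / 3692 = -0.06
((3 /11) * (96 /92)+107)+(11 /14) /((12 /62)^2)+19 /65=1065467503 /8288280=128.55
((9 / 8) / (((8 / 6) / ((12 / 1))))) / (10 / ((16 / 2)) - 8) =-3 / 2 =-1.50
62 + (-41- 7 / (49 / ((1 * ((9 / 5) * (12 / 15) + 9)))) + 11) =30.51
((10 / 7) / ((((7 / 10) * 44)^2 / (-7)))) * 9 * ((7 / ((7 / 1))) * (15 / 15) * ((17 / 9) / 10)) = -425 / 23716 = -0.02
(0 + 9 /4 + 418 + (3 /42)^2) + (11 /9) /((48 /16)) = 1113073 /2646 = 420.66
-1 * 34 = -34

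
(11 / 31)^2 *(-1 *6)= -726 / 961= -0.76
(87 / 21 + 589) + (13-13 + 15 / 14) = 8319 / 14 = 594.21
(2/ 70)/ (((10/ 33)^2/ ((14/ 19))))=1089/ 4750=0.23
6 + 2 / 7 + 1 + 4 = 79 / 7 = 11.29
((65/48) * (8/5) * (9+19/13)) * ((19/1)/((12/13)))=4199/9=466.56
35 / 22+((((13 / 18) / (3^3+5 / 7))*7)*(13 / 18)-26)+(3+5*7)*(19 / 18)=10947719 / 691416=15.83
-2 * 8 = -16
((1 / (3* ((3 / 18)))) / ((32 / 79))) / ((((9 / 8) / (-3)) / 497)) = -39263 / 6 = -6543.83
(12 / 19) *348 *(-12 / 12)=-4176 / 19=-219.79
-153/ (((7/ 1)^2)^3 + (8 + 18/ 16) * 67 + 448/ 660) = -11880/ 9182623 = -0.00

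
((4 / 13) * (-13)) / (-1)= 4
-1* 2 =-2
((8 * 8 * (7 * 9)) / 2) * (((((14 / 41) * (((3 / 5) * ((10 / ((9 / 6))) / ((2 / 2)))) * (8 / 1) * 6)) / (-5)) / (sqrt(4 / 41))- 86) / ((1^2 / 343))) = -59467968- 929359872 * sqrt(41) / 205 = -88496293.47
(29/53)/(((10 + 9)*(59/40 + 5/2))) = 1160/160113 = 0.01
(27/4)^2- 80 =-551/16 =-34.44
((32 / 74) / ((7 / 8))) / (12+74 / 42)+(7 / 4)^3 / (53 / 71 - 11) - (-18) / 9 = 107700173 / 71172608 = 1.51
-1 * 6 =-6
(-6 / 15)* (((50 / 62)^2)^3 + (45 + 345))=-138548230486 / 887503681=-156.11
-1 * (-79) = 79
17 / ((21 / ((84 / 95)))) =68 / 95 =0.72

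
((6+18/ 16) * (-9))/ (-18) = 57/ 16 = 3.56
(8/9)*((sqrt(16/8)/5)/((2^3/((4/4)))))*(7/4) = 7*sqrt(2)/180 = 0.05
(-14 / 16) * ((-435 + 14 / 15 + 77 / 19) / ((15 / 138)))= 9865597 / 2850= 3461.61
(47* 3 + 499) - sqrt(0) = 640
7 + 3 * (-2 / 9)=19 / 3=6.33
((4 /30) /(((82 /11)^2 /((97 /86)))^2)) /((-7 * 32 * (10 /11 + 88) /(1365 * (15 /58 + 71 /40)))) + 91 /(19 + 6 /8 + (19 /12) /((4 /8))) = 1325625761628191724337 /333834970069073510400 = 3.97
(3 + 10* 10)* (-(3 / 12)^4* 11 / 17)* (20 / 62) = -5665 / 67456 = -0.08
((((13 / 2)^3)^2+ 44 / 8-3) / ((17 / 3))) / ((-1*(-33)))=4826969 / 11968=403.32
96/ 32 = 3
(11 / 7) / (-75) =-11 / 525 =-0.02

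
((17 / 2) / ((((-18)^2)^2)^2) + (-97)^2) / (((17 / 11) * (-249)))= -2281109799311035 / 93294986236416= -24.45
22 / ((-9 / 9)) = -22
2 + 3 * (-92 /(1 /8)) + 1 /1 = -2205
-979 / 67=-14.61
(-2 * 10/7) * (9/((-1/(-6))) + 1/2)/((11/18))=-19620/77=-254.81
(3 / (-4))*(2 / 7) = -3 / 14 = -0.21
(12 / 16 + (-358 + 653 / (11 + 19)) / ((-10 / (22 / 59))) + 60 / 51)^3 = 82438565399003327597 / 27243729729000000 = 3025.96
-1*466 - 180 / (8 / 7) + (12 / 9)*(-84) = -735.50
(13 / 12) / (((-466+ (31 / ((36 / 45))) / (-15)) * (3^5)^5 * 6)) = -13 / 28585823105387934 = -0.00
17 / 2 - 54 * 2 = -99.50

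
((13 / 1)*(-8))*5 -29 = -549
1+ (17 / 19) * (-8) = -117 / 19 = -6.16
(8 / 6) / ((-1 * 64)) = -1 / 48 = -0.02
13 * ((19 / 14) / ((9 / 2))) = 247 / 63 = 3.92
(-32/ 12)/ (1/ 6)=-16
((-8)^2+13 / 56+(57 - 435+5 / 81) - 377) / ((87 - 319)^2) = -3133043 / 244145664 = -0.01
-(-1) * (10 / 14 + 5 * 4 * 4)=565 / 7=80.71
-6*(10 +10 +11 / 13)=-1626 / 13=-125.08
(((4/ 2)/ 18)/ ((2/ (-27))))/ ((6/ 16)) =-4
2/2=1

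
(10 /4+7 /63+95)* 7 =12299 /18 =683.28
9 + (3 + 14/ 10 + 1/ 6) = 407/ 30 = 13.57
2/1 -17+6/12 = -29/2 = -14.50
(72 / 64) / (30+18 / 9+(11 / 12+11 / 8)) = 27 / 823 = 0.03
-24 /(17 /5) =-7.06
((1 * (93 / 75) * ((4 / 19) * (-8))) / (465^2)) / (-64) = 1 / 6626250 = 0.00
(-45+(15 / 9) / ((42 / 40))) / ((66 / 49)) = -19145 / 594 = -32.23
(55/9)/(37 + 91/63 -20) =55/166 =0.33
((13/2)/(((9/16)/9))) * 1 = 104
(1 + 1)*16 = 32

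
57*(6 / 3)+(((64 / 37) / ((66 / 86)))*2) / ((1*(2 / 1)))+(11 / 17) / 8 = 19318087 / 166056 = 116.33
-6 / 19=-0.32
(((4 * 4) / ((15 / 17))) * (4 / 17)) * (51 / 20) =272 / 25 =10.88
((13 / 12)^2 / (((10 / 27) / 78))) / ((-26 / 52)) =-494.32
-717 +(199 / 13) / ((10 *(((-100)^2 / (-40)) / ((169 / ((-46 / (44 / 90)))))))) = -716.99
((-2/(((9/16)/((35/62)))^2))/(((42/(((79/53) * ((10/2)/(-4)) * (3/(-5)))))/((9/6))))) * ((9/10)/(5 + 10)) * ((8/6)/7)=-1264/1375191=-0.00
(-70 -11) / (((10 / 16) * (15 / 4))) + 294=259.44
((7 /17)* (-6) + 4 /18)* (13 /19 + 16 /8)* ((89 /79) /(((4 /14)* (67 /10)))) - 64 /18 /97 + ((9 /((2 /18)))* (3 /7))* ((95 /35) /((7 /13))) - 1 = 5131370031226 /30113681913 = 170.40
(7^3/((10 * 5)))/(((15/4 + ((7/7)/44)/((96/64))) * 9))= 0.20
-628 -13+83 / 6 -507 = -6805 / 6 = -1134.17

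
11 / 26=0.42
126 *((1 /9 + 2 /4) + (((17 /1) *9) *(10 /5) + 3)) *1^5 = 39011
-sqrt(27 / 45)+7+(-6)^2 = 43-sqrt(15) / 5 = 42.23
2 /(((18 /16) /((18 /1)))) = 32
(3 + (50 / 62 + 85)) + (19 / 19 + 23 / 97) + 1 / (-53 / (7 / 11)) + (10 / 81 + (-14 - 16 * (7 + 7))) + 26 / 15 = -103738952008 / 709997805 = -146.11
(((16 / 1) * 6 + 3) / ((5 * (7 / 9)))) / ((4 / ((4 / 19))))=891 / 665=1.34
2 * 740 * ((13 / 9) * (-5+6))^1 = 19240 / 9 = 2137.78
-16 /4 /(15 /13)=-52 /15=-3.47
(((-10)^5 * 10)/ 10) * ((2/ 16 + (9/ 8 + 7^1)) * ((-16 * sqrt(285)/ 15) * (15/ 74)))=6600000 * sqrt(285)/ 37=3011373.62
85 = 85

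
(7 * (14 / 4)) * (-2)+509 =460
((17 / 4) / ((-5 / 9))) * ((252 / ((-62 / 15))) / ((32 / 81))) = 2342277 / 1984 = 1180.58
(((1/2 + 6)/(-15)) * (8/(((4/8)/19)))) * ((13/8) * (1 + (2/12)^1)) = -22477/90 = -249.74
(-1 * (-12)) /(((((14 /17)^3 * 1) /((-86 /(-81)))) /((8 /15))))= 1690072 /138915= 12.17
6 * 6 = 36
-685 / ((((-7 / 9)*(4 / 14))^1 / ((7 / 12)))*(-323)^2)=0.02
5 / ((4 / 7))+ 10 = 75 / 4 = 18.75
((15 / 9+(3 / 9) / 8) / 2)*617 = 25297 / 48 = 527.02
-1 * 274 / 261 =-274 / 261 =-1.05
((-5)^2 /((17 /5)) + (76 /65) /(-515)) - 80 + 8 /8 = -71.65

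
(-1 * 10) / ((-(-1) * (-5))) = 2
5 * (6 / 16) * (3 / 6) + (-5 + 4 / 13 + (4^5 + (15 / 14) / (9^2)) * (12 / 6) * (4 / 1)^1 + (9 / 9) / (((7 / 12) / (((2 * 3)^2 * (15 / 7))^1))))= 2289694865 / 275184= 8320.60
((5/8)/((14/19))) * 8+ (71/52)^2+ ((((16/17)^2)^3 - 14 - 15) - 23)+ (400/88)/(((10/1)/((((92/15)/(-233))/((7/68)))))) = -150251673159272473/3512918841480048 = -42.77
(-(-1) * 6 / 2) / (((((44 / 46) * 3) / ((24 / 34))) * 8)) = 0.09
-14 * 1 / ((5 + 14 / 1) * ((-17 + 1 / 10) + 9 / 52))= 3640 / 82631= 0.04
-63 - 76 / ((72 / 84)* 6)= -700 / 9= -77.78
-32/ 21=-1.52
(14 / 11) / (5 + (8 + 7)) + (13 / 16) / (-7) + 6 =36637 / 6160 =5.95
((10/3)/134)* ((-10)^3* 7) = -35000/201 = -174.13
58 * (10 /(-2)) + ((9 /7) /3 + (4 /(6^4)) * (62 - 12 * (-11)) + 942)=740533 /1134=653.03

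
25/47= 0.53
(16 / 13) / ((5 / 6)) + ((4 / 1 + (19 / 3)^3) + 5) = 464222 / 1755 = 264.51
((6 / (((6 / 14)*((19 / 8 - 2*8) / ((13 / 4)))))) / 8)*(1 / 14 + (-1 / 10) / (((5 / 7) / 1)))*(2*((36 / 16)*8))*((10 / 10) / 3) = 936 / 2725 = 0.34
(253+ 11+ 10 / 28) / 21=3701 / 294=12.59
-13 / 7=-1.86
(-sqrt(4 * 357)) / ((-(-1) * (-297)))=2 * sqrt(357) / 297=0.13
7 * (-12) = -84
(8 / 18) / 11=4 / 99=0.04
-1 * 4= -4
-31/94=-0.33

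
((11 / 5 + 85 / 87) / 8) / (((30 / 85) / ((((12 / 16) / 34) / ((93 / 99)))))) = 7601 / 287680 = 0.03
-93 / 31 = -3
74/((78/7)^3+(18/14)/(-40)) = 1015280/18981639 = 0.05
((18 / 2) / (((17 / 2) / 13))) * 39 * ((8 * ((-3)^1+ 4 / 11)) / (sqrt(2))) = -1058616 * sqrt(2) / 187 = -8005.93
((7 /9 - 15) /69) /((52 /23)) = -32 /351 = -0.09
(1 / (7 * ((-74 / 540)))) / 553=-270 / 143227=-0.00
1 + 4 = 5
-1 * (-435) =435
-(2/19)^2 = -4/361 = -0.01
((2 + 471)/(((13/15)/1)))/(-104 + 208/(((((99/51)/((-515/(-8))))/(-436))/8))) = -234135/10321699336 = -0.00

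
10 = 10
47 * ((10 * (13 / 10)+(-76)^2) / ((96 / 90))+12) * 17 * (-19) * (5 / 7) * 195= -1288127964825 / 112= -11501142543.08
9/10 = 0.90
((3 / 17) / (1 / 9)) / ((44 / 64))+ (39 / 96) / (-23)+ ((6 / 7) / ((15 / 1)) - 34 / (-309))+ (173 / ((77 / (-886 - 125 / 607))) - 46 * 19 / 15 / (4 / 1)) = -164537447052397 / 82137588960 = -2003.19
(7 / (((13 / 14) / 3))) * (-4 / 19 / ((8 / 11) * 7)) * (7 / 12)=-539 / 988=-0.55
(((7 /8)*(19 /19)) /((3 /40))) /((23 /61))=2135 /69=30.94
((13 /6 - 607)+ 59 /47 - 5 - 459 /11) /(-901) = 2017247 /2794902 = 0.72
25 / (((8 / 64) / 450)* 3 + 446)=30000 / 535201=0.06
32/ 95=0.34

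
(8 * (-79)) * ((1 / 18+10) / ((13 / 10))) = -571960 / 117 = -4888.55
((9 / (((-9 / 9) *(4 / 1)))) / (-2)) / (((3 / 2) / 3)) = 9 / 4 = 2.25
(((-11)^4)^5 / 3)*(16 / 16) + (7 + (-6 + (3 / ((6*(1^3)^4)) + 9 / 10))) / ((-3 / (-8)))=3363749974662800046101 / 15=224249998310853336406.73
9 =9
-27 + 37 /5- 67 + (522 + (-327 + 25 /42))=22889 /210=109.00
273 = 273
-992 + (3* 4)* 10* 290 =33808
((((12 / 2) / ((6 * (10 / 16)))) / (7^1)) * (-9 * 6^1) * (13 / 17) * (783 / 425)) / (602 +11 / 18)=-79151904 / 2742935125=-0.03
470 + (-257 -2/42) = 4472/21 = 212.95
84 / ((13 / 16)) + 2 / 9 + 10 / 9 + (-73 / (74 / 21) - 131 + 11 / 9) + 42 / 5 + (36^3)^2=94232905707431 / 43290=2176782298.62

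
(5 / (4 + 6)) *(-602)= -301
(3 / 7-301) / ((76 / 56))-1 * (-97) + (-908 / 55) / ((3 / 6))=-164579 / 1045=-157.49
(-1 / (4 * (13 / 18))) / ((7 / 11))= -99 / 182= -0.54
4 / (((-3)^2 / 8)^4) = 16384 / 6561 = 2.50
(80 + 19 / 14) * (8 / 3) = 4556 / 21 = 216.95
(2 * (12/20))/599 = 6/2995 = 0.00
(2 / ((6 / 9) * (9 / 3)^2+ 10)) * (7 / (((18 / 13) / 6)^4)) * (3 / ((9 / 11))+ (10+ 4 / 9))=25390729 / 5832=4353.69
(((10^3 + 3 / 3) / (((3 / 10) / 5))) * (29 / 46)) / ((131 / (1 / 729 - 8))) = -4231702475 / 6589431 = -642.20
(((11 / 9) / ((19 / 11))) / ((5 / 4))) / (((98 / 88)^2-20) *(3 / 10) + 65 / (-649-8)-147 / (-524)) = -17921521024 / 172425193021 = -0.10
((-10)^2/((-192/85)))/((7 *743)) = -2125/249648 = -0.01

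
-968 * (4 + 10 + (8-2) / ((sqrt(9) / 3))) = -19360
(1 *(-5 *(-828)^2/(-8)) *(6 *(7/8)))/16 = 4499145/32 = 140598.28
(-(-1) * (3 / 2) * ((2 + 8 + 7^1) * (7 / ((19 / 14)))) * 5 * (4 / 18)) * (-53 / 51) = -25970 / 171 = -151.87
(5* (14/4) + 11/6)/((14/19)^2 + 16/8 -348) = -10469/187065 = -0.06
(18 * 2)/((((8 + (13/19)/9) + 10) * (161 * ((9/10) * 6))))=1140/497651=0.00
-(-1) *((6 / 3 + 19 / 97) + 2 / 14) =1588 / 679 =2.34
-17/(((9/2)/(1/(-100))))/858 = 17/386100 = 0.00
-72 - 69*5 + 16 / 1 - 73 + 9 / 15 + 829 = 355.60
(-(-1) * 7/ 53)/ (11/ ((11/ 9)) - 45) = -7/ 1908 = -0.00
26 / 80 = 13 / 40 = 0.32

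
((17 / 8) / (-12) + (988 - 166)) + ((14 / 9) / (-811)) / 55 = 10557333977 / 12846240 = 821.82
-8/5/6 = -4/15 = -0.27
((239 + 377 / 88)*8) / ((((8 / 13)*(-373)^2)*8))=278317 / 97946816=0.00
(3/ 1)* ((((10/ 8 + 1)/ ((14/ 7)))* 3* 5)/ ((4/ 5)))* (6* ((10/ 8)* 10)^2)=3796875/ 64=59326.17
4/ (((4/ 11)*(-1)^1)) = -11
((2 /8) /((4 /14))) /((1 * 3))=7 /24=0.29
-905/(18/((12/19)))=-1810/57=-31.75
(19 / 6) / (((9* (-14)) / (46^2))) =-53.18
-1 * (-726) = 726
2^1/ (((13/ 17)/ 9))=306/ 13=23.54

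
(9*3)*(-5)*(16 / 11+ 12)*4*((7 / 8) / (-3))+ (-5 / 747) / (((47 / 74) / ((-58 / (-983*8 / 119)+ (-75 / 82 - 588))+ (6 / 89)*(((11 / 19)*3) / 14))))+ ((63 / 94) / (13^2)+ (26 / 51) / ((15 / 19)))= 625178173134947478229 / 294071737775480665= 2125.94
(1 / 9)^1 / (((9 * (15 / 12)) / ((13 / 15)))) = 52 / 6075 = 0.01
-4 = -4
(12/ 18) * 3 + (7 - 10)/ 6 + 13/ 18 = 20/ 9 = 2.22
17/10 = 1.70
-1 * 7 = -7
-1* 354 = -354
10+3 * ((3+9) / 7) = 106 / 7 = 15.14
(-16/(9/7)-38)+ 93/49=-21409/441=-48.55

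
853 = 853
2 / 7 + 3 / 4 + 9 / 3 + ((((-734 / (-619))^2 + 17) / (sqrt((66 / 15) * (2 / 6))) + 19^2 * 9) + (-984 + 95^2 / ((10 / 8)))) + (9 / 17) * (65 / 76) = 7052493 * sqrt(330) / 8429542 + 42911467 / 4522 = 9504.69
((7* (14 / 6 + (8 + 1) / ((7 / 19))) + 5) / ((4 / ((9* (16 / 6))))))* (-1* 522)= -602388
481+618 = 1099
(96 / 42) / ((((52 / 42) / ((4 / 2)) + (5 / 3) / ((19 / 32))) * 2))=456 / 1367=0.33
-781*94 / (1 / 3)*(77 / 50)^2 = -652907409 / 1250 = -522325.93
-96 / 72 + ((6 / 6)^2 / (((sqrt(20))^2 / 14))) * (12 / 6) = 1 / 15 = 0.07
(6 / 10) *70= 42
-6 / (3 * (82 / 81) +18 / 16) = -1296 / 899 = -1.44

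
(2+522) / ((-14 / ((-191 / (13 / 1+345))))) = 25021 / 1253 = 19.97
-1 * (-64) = 64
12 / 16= 3 / 4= 0.75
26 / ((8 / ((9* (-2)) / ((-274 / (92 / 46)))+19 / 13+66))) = 120383 / 548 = 219.68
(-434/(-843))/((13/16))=6944/10959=0.63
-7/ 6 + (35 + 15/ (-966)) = 16334/ 483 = 33.82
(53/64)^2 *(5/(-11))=-14045/45056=-0.31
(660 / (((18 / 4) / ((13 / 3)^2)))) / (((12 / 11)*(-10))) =-20449 / 81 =-252.46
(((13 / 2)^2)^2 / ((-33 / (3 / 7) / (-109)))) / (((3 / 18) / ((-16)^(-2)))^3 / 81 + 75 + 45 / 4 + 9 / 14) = 6808456863 / 2817813988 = 2.42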